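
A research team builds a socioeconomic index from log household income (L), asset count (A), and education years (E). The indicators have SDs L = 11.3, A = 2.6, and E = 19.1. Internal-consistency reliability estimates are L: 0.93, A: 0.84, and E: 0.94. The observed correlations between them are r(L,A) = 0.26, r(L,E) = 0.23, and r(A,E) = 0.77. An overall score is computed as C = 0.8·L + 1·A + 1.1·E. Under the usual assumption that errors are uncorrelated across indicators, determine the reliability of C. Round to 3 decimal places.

0.953

Var(C) = 0.8²·11.3² + 2.6² + 1.1²·19.1² + 2·[0.8·11.3·2.6·0.26 + 0.88·11.3·19.1·0.23 + 1.1·2.6·19.1·0.77] = 529.902 + 183.714 = 713.616.
Because errors are independent across components, Cov(Tᵢ,Tⱼ) = Cov(Xᵢ,Xⱼ); the off-diagonal part of the true-score variance is the same as above.
True-score variance = [0.8²·11.3²·0.93 + 2.6²·0.84 + 1.1²·19.1²·0.94] + 183.714 = 496.614 + 183.714 = 680.328.
Reliability = 680.328 / 713.616 = 0.953.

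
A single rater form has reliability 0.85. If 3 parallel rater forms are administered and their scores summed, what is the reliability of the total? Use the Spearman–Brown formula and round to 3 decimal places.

0.944

ρ_k = kρ / (1 + (k−1)ρ) = 3·0.85 / (1 + 2·0.85) = 2.550 / 2.700 = 0.944.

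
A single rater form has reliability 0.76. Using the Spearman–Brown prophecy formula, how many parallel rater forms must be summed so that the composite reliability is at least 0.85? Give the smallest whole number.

k ≥ ρ*(1−ρ₁)/(ρ₁(1−ρ*)) = 0.85·0.24 / (0.76·0.15) = 1.789.
Smallest integer k = 2.

2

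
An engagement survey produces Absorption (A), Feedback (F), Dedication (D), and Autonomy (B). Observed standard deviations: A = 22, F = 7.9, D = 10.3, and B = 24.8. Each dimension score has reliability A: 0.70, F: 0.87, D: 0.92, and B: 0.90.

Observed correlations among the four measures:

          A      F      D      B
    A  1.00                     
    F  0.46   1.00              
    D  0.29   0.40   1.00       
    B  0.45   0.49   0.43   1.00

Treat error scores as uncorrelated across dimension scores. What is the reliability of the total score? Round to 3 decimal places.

0.912

Var(A+F+D+B) = 22² + 7.9² + 10.3² + 24.8² + 2·[22·7.9·0.46 + 22·10.3·0.29 + 22·24.8·0.45 + 7.9·10.3·0.40 + 7.9·24.8·0.49 + 10.3·24.8·0.43] = 1267.54 + 1259.14 = 2526.68.
Under uncorrelated errors the observed covariances equal the true-score covariances, so only the own-variance terms attenuate.
True-score variance = [22²·0.70 + 7.9²·0.87 + 10.3²·0.92 + 24.8²·0.90] + 1259.14 = 1044.24 + 1259.14 = 2303.38.
Reliability = 2303.38 / 2526.68 = 0.912.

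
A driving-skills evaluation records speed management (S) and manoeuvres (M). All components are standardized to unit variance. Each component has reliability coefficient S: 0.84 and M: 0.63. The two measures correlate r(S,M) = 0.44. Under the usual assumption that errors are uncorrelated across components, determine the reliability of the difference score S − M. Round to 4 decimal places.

0.5268

Var(S−M) = 1 + 1 − 2·0.44 = 2 − 0.88 = 1.12.
Under uncorrelated errors the observed covariances equal the true-score covariances, so only the own-variance terms attenuate.
True-score variance = [0.84 + 0.63] − 0.88 = 1.47 − 0.88 = 0.59.
Reliability = 0.59 / 1.12 = 0.5268.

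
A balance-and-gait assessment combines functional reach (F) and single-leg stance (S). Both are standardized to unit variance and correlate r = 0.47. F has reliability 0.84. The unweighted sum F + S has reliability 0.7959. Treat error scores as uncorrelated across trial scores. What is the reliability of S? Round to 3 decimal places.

Var(F+S) = 2 + 2·0.47 = 2.940.
True-score variance = ρ_F + ρ_S + 2·0.47, so 0.7959 = (0.84 + ρ_S + 0.94) / 2.940.
ρ_S = 0.7959·2.940 − 0.84 − 0.94 = 0.560.

0.560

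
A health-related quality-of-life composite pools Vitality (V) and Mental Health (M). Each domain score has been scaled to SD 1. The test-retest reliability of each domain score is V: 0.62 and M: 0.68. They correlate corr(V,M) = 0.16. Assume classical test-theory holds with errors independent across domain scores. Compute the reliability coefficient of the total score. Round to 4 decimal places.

0.6983

Var(V+M) = 2 + 2·[0.16] = 2 + 0.32 = 2.32.
With uncorrelated errors the cross-covariances are all true-score covariance, so they carry over unchanged; only the diagonal terms shrink to ρᵢσᵢ².
True-score variance = [0.62 + 0.68] + 0.32 = 1.3 + 0.32 = 1.62.
Reliability = 1.62 / 2.32 = 0.6983.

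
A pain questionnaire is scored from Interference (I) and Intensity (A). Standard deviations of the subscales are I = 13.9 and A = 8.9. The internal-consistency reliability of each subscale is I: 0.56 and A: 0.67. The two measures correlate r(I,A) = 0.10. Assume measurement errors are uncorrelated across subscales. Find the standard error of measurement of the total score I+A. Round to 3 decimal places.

10.543

Var(total) = 272.42 + 24.742 = 297.162.
True-score variance = 161.268 + 24.742 = 186.01, so reliability = 0.6260.
Error variance = 297.162 − 186.01 = 111.152; SEM = √111.152 = 10.543.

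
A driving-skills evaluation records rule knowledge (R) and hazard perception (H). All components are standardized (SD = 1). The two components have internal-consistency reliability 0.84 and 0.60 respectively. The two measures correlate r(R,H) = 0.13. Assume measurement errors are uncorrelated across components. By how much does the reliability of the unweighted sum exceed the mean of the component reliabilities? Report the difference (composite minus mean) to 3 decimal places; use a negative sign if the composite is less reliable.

Var(sum) = 2 + 0.26 = 2.26; true-score variance = 1.44 + 0.26 = 1.7; composite reliability = 0.7522.
Mean component reliability = 0.7200.
Difference = 0.7522 − 0.7200 = 0.032.

0.032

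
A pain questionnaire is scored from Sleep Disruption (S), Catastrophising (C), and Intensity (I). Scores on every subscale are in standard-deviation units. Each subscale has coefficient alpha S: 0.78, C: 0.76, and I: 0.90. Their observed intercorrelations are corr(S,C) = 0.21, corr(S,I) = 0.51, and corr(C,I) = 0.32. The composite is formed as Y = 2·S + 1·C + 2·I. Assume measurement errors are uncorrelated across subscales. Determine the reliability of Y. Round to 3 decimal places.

Var(Y) = 2² + 1 + 2² + 2·[2·0.21 + 4·0.51 + 2·0.32] = 9 + 6.2 = 15.2.
Under uncorrelated errors the observed covariances equal the true-score covariances, so only the own-variance terms attenuate.
True-score variance = [2²·0.78 + 0.76 + 2²·0.90] + 6.2 = 7.48 + 6.2 = 13.68.
Reliability = 13.68 / 15.2 = 0.900.

0.900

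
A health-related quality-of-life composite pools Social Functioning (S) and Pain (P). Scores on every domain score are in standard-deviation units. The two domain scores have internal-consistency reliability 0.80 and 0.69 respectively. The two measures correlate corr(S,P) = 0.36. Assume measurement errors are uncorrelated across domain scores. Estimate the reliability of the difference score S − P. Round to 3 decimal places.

Var(S−P) = 1 + 1 − 2·0.36 = 2 − 0.72 = 1.28.
With uncorrelated errors the cross-covariances are all true-score covariance, so they carry over unchanged; only the diagonal terms shrink to ρᵢσᵢ².
True-score variance = [0.80 + 0.69] − 0.72 = 1.49 − 0.72 = 0.77.
Reliability = 0.77 / 1.28 = 0.602.

0.602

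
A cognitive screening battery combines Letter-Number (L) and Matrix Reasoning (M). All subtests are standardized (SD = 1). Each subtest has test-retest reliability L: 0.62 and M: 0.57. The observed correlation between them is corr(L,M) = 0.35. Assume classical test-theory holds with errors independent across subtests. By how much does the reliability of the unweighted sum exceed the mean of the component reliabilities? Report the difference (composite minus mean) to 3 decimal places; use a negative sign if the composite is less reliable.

0.105

Var(sum) = 2 + 0.7 = 2.7; true-score variance = 1.19 + 0.7 = 1.89; composite reliability = 0.7000.
Mean component reliability = 0.5950.
Difference = 0.7000 − 0.5950 = 0.105.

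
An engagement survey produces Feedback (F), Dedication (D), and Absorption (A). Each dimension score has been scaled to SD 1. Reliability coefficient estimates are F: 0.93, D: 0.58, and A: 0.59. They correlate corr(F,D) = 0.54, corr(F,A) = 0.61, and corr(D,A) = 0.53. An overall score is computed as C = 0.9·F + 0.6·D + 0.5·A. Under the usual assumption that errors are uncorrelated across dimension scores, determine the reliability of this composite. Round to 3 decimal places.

0.892

Var(C) = 0.9² + 0.6² + 0.5² + 2·[0.54·0.54 + 0.45·0.61 + 0.3·0.53] = 1.42 + 1.4502 = 2.8702.
With uncorrelated errors the cross-covariances are all true-score covariance, so they carry over unchanged; only the diagonal terms shrink to ρᵢσᵢ².
True-score variance = [0.9²·0.93 + 0.6²·0.58 + 0.5²·0.59] + 1.4502 = 1.1096 + 1.4502 = 2.5598.
Reliability = 2.5598 / 2.8702 = 0.892.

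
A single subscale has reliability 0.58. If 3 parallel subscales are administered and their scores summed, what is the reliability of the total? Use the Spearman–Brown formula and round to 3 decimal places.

ρ_k = kρ / (1 + (k−1)ρ) = 3·0.58 / (1 + 2·0.58) = 1.740 / 2.160 = 0.806.

0.806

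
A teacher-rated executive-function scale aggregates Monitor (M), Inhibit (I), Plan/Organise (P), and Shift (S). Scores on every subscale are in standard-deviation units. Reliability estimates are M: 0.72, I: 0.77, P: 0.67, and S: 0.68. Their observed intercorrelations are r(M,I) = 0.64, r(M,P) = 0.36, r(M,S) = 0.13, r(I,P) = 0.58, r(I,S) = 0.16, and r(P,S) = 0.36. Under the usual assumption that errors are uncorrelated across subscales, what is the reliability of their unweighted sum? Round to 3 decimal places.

Var(M+I+P+S) = 4 + 2·[0.64 + 0.36 + 0.13 + 0.58 + 0.16 + 0.36] = 4 + 4.46 = 8.46.
Because errors are independent across components, Cov(Tᵢ,Tⱼ) = Cov(Xᵢ,Xⱼ); the off-diagonal part of the true-score variance is the same as above.
True-score variance = [0.72 + 0.77 + 0.67 + 0.68] + 4.46 = 2.84 + 4.46 = 7.3.
Reliability = 7.3 / 8.46 = 0.863.

0.863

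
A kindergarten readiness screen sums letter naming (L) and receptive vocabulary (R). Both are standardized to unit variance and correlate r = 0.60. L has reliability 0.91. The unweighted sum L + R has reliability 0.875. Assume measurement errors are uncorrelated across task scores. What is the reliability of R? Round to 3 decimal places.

0.690

Var(L+R) = 2 + 2·0.60 = 3.200.
True-score variance = ρ_L + ρ_R + 2·0.60, so 0.875 = (0.91 + ρ_R + 1.20) / 3.200.
ρ_R = 0.875·3.200 − 0.91 − 1.20 = 0.690.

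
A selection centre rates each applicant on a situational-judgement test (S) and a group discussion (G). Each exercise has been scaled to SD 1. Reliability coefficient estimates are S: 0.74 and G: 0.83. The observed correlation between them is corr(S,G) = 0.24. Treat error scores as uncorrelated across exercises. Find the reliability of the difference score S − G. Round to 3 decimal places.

Var(S−G) = 1 + 1 − 2·0.24 = 2 − 0.48 = 1.52.
Because errors are independent across components, Cov(Tᵢ,Tⱼ) = Cov(Xᵢ,Xⱼ); the off-diagonal part of the true-score variance is the same as above.
True-score variance = [0.74 + 0.83] − 0.48 = 1.57 − 0.48 = 1.09.
Reliability = 1.09 / 1.52 = 0.717.

0.717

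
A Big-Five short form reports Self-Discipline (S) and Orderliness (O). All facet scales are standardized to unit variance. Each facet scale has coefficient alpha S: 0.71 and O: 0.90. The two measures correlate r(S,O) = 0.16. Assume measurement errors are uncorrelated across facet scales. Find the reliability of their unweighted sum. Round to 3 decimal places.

0.832

Var(S+O) = 2 + 2·[0.16] = 2 + 0.32 = 2.32.
Under uncorrelated errors the observed covariances equal the true-score covariances, so only the own-variance terms attenuate.
True-score variance = [0.71 + 0.90] + 0.32 = 1.61 + 0.32 = 1.93.
Reliability = 1.93 / 2.32 = 0.832.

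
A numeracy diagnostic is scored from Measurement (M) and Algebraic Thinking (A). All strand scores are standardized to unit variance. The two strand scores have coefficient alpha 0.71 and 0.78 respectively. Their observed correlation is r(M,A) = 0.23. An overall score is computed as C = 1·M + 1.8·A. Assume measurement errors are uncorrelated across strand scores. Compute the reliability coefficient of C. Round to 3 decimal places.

Var(C) = 1 + 1.8² + 2·[1.8·0.23] = 4.24 + 0.828 = 5.068.
Under uncorrelated errors the observed covariances equal the true-score covariances, so only the own-variance terms attenuate.
True-score variance = [0.71 + 1.8²·0.78] + 0.828 = 3.2372 + 0.828 = 4.0652.
Reliability = 4.0652 / 5.068 = 0.802.

0.802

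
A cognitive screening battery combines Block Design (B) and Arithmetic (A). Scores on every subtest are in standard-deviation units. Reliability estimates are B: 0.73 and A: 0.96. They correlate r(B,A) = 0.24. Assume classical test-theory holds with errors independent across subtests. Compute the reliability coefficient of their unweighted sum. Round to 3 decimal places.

0.875

Var(B+A) = 2 + 2·[0.24] = 2 + 0.48 = 2.48.
Because errors are independent across components, Cov(Tᵢ,Tⱼ) = Cov(Xᵢ,Xⱼ); the off-diagonal part of the true-score variance is the same as above.
True-score variance = [0.73 + 0.96] + 0.48 = 1.69 + 0.48 = 2.17.
Reliability = 2.17 / 2.48 = 0.875.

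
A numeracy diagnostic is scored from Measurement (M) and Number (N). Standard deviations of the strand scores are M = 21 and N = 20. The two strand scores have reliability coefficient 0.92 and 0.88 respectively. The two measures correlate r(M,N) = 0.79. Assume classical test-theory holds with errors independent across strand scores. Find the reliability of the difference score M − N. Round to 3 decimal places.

0.531

Var(M−N) = 21² + 20² − 2·21·20·0.79 = 841 − 663.6 = 177.4.
With uncorrelated errors the cross-covariances are all true-score covariance, so they carry over unchanged; only the diagonal terms shrink to ρᵢσᵢ².
True-score variance = [21²·0.92 + 20²·0.88] − 663.6 = 757.72 − 663.6 = 94.12.
Reliability = 94.12 / 177.4 = 0.531.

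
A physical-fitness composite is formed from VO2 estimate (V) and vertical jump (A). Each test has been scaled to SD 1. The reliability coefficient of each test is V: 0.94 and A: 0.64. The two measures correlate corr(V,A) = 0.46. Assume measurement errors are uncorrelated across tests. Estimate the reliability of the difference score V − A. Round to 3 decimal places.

0.611

Var(V−A) = 1 + 1 − 2·0.46 = 2 − 0.92 = 1.08.
Under uncorrelated errors the observed covariances equal the true-score covariances, so only the own-variance terms attenuate.
True-score variance = [0.94 + 0.64] − 0.92 = 1.58 − 0.92 = 0.66.
Reliability = 0.66 / 1.08 = 0.611.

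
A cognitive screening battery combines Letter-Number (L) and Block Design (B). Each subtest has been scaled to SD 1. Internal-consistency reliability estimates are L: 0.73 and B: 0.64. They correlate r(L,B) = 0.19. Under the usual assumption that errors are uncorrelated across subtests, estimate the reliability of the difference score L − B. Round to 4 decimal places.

0.6111

Var(L−B) = 1 + 1 − 2·0.19 = 2 − 0.38 = 1.62.
Under uncorrelated errors the observed covariances equal the true-score covariances, so only the own-variance terms attenuate.
True-score variance = [0.73 + 0.64] − 0.38 = 1.37 − 0.38 = 0.99.
Reliability = 0.99 / 1.62 = 0.6111.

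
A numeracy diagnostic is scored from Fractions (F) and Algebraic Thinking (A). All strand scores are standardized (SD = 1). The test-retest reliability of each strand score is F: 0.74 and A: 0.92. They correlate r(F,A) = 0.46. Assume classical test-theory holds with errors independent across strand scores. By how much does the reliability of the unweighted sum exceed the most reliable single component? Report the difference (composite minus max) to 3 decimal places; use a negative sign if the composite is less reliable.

-0.036

Var(sum) = 2 + 0.92 = 2.92; true-score variance = 1.66 + 0.92 = 2.58; composite reliability = 0.8836.
Max component reliability = 0.9200.
Difference = 0.8836 − 0.9200 = -0.036.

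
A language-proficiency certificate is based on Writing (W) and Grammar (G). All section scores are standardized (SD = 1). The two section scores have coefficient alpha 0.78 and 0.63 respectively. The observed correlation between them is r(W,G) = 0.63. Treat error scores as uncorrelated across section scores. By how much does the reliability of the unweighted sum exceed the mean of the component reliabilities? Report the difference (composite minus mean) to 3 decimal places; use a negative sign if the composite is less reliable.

Var(sum) = 2 + 1.26 = 3.26; true-score variance = 1.41 + 1.26 = 2.67; composite reliability = 0.8190.
Mean component reliability = 0.7050.
Difference = 0.8190 − 0.7050 = 0.114.

0.114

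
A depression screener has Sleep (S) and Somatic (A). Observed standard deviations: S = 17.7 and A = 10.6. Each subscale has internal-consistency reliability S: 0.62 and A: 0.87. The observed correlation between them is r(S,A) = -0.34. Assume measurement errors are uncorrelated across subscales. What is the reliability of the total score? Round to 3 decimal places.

Var(S+A) = 17.7² + 10.6² + 2·[17.7·10.6·(-0.34)] = 425.65 − 127.582 = 298.068.
Because errors are independent across components, Cov(Tᵢ,Tⱼ) = Cov(Xᵢ,Xⱼ); the off-diagonal part of the true-score variance is the same as above.
True-score variance = [17.7²·0.62 + 10.6²·0.87] − 127.582 = 291.993 − 127.582 = 164.411.
Reliability = 164.411 / 298.068 = 0.552.

0.552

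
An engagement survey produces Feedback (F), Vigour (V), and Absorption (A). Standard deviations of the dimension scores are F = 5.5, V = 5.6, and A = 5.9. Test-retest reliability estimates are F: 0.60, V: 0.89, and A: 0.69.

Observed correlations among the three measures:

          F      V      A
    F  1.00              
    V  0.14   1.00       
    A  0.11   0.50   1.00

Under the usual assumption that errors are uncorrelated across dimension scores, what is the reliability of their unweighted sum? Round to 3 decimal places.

Var(F+V+A) = 5.5² + 5.6² + 5.9² + 2·[5.5·5.6·0.14 + 5.5·5.9·0.11 + 5.6·5.9·0.50] = 96.42 + 48.803 = 145.223.
Under uncorrelated errors the observed covariances equal the true-score covariances, so only the own-variance terms attenuate.
True-score variance = [5.5²·0.60 + 5.6²·0.89 + 5.9²·0.69] + 48.803 = 70.0793 + 48.803 = 118.882.
Reliability = 118.882 / 145.223 = 0.819.

0.819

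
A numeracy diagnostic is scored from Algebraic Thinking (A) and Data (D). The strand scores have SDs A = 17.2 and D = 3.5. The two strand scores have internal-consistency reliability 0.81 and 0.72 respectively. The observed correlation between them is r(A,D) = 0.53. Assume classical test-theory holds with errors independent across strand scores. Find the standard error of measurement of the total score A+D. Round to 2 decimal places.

Var(total) = 308.09 + 63.812 = 371.902.
True-score variance = 248.45 + 63.812 = 312.262, so reliability = 0.8396.
Error variance = 371.902 − 312.262 = 59.6396; SEM = √59.6396 = 7.72.

7.72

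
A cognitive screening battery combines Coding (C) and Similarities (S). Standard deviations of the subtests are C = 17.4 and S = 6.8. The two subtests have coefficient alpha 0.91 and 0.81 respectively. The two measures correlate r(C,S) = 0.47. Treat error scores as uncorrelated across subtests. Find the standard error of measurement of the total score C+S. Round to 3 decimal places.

Var(total) = 349 + 111.221 = 460.221.
True-score variance = 312.966 + 111.221 = 424.187, so reliability = 0.9217.
Error variance = 460.221 − 424.187 = 36.034; SEM = √36.034 = 6.003.

6.003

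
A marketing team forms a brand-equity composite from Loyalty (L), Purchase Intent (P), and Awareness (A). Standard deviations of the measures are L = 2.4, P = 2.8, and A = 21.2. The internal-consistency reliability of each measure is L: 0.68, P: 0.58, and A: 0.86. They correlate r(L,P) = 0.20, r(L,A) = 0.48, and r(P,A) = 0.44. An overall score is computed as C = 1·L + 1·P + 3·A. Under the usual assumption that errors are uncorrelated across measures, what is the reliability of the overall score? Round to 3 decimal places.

Var(C) = 2.4² + 2.8² + 3²·21.2² + 2·[2.4·2.8·0.20 + 3·2.4·21.2·0.48 + 3·2.8·21.2·0.44] = 4058.56 + 305.933 = 4364.49.
Under uncorrelated errors the observed covariances equal the true-score covariances, so only the own-variance terms attenuate.
True-score variance = [2.4²·0.68 + 2.8²·0.58 + 3²·21.2²·0.86] + 305.933 = 3487.13 + 305.933 = 3793.06.
Reliability = 3793.06 / 4364.49 = 0.869.

0.869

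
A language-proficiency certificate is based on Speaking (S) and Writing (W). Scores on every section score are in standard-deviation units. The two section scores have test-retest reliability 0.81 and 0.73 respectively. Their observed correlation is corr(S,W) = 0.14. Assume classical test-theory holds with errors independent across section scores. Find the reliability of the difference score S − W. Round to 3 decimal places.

Var(S−W) = 1 + 1 − 2·0.14 = 2 − 0.28 = 1.72.
Because errors are independent across components, Cov(Tᵢ,Tⱼ) = Cov(Xᵢ,Xⱼ); the off-diagonal part of the true-score variance is the same as above.
True-score variance = [0.81 + 0.73] − 0.28 = 1.54 − 0.28 = 1.26.
Reliability = 1.26 / 1.72 = 0.733.

0.733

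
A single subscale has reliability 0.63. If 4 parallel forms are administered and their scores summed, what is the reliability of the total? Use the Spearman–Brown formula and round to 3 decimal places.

ρ_k = kρ / (1 + (k−1)ρ) = 4·0.63 / (1 + 3·0.63) = 2.520 / 2.890 = 0.872.

0.872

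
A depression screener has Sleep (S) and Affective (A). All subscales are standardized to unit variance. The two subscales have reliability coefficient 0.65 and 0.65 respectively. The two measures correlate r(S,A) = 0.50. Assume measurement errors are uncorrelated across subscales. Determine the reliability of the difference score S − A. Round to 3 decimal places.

Var(S−A) = 1 + 1 − 2·0.50 = 2 − 1 = 1.
Because errors are independent across components, Cov(Tᵢ,Tⱼ) = Cov(Xᵢ,Xⱼ); the off-diagonal part of the true-score variance is the same as above.
True-score variance = [0.65 + 0.65] − 1 = 1.3 − 1 = 0.3.
Reliability = 0.3 / 1 = 0.300.

0.300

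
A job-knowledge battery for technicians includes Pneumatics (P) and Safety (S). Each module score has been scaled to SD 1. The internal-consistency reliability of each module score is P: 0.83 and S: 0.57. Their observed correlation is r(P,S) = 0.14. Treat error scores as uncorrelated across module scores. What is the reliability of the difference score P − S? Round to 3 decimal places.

0.651

Var(P−S) = 1 + 1 − 2·0.14 = 2 − 0.28 = 1.72.
Under uncorrelated errors the observed covariances equal the true-score covariances, so only the own-variance terms attenuate.
True-score variance = [0.83 + 0.57] − 0.28 = 1.4 − 0.28 = 1.12.
Reliability = 1.12 / 1.72 = 0.651.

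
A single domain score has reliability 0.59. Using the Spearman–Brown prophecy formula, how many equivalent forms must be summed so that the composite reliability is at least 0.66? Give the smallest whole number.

k ≥ ρ*(1−ρ₁)/(ρ₁(1−ρ*)) = 0.66·0.41 / (0.59·0.34) = 1.349.
Smallest integer k = 2.

2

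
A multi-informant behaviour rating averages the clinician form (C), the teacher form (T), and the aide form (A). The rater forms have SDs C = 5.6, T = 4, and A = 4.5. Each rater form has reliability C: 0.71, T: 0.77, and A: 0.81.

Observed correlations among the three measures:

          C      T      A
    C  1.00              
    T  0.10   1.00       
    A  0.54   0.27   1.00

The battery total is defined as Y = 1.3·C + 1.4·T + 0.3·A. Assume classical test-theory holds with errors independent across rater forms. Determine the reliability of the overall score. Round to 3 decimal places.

Var(Y) = 1.3²·5.6² + 1.4²·4² + 0.3²·4.5² + 2·[1.82·5.6·4·0.10 + 0.39·5.6·4.5·0.54 + 0.42·4·4.5·0.27] = 86.1809 + 22.8502 = 109.031.
With uncorrelated errors the cross-covariances are all true-score covariance, so they carry over unchanged; only the diagonal terms shrink to ρᵢσᵢ².
True-score variance = [1.3²·5.6²·0.71 + 1.4²·4²·0.77 + 0.3²·4.5²·0.81] + 22.8502 = 63.2523 + 22.8502 = 86.1025.
Reliability = 86.1025 / 109.031 = 0.790.

0.790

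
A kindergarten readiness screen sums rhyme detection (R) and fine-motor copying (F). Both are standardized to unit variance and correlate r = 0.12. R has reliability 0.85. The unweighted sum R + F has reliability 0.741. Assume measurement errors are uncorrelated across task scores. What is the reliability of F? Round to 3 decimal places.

Var(R+F) = 2 + 2·0.12 = 2.240.
True-score variance = ρ_R + ρ_F + 2·0.12, so 0.741 = (0.85 + ρ_F + 0.24) / 2.240.
ρ_F = 0.741·2.240 − 0.85 − 0.24 = 0.570.

0.570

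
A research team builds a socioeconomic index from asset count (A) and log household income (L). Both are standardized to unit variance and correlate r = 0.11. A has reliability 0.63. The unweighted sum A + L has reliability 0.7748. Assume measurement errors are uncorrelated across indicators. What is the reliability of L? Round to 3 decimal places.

Var(A+L) = 2 + 2·0.11 = 2.220.
True-score variance = ρ_A + ρ_L + 2·0.11, so 0.7748 = (0.63 + ρ_L + 0.22) / 2.220.
ρ_L = 0.7748·2.220 − 0.63 − 0.22 = 0.870.

0.870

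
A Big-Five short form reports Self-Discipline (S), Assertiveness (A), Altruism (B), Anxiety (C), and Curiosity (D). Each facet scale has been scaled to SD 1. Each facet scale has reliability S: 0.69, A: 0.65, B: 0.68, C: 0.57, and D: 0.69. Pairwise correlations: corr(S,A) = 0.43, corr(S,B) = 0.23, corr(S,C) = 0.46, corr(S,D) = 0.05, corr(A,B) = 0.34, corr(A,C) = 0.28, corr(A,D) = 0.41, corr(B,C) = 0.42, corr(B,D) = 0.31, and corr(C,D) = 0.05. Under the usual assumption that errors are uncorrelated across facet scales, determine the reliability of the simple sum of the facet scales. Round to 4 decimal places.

0.8431

Var(S+A+B+C+D) = 5 + 2·[0.43 + 0.23 + 0.46 + 0.05 + 0.34 + 0.28 + 0.41 + 0.42 + 0.31 + 0.05] = 5 + 5.96 = 10.96.
Because errors are independent across components, Cov(Tᵢ,Tⱼ) = Cov(Xᵢ,Xⱼ); the off-diagonal part of the true-score variance is the same as above.
True-score variance = [0.69 + 0.65 + 0.68 + 0.57 + 0.69] + 5.96 = 3.28 + 5.96 = 9.24.
Reliability = 9.24 / 10.96 = 0.8431.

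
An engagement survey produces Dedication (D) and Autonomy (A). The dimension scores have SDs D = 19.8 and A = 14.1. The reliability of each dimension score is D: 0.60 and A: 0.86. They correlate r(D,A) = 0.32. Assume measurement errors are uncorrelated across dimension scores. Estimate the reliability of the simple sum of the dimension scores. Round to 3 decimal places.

Var(D+A) = 19.8² + 14.1² + 2·[19.8·14.1·0.32] = 590.85 + 178.675 = 769.525.
With uncorrelated errors the cross-covariances are all true-score covariance, so they carry over unchanged; only the diagonal terms shrink to ρᵢσᵢ².
True-score variance = [19.8²·0.60 + 14.1²·0.86] + 178.675 = 406.201 + 178.675 = 584.876.
Reliability = 584.876 / 769.525 = 0.760.

0.760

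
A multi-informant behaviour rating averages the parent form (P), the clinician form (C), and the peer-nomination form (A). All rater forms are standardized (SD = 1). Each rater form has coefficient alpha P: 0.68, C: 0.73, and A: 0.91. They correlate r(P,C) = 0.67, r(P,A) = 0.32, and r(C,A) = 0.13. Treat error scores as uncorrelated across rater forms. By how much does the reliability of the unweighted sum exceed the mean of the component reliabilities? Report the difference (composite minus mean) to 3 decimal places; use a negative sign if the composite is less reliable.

0.097

Var(sum) = 3 + 2.24 = 5.24; true-score variance = 2.32 + 2.24 = 4.56; composite reliability = 0.8702.
Mean component reliability = 0.7733.
Difference = 0.8702 − 0.7733 = 0.097.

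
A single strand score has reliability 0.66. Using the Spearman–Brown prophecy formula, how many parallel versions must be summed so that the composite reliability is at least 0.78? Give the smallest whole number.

2

k ≥ ρ*(1−ρ₁)/(ρ₁(1−ρ*)) = 0.78·0.34 / (0.66·0.22) = 1.826.
Smallest integer k = 2.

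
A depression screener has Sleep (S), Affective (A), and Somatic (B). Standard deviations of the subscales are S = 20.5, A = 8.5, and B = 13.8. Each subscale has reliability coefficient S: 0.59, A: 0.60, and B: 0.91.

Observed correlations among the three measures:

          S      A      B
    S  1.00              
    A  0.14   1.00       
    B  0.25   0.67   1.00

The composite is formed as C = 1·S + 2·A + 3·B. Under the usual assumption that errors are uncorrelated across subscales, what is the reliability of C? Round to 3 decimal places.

Var(C) = 20.5² + 2²·8.5² + 3²·13.8² + 2·[2·20.5·8.5·0.14 + 3·20.5·13.8·0.25 + 6·8.5·13.8·0.67] = 2423.21 + 1465.02 = 3888.23.
Because errors are independent across components, Cov(Tᵢ,Tⱼ) = Cov(Xᵢ,Xⱼ); the off-diagonal part of the true-score variance is the same as above.
True-score variance = [20.5²·0.59 + 2²·8.5²·0.60 + 3²·13.8²·0.91] + 1465.02 = 1981.05 + 1465.02 = 3446.07.
Reliability = 3446.07 / 3888.23 = 0.886.

0.886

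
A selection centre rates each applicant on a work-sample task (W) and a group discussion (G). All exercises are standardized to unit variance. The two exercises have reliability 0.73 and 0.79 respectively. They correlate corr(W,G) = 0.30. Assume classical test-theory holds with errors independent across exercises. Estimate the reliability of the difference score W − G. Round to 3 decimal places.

0.657

Var(W−G) = 1 + 1 − 2·0.30 = 2 − 0.6 = 1.4.
Because errors are independent across components, Cov(Tᵢ,Tⱼ) = Cov(Xᵢ,Xⱼ); the off-diagonal part of the true-score variance is the same as above.
True-score variance = [0.73 + 0.79] − 0.6 = 1.52 − 0.6 = 0.92.
Reliability = 0.92 / 1.4 = 0.657.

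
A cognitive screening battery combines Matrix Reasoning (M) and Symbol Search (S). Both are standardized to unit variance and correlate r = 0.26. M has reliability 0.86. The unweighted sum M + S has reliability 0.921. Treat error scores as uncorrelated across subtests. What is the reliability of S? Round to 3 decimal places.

0.941

Var(M+S) = 2 + 2·0.26 = 2.520.
True-score variance = ρ_M + ρ_S + 2·0.26, so 0.921 = (0.86 + ρ_S + 0.52) / 2.520.
ρ_S = 0.921·2.520 − 0.86 − 0.52 = 0.941.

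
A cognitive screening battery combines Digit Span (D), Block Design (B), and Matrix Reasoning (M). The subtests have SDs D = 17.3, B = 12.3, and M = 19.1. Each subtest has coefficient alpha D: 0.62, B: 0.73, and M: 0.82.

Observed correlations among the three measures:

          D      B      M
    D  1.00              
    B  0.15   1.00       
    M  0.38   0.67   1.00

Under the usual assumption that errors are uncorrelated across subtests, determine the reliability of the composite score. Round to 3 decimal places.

0.848

Var(D+B+M) = 17.3² + 12.3² + 19.1² + 2·[17.3·12.3·0.15 + 17.3·19.1·0.38 + 12.3·19.1·0.67] = 815.39 + 629.77 = 1445.16.
Under uncorrelated errors the observed covariances equal the true-score covariances, so only the own-variance terms attenuate.
True-score variance = [17.3²·0.62 + 12.3²·0.73 + 19.1²·0.82] + 629.77 = 595.146 + 629.77 = 1224.92.
Reliability = 1224.92 / 1445.16 = 0.848.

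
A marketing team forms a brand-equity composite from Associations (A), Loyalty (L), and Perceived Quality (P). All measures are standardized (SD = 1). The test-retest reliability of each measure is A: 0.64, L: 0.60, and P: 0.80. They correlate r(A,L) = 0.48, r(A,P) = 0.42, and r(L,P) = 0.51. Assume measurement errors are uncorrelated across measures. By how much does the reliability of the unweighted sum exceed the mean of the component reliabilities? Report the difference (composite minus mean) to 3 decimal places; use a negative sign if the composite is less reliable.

0.155

Var(sum) = 3 + 2.82 = 5.82; true-score variance = 2.04 + 2.82 = 4.86; composite reliability = 0.8351.
Mean component reliability = 0.6800.
Difference = 0.8351 − 0.6800 = 0.155.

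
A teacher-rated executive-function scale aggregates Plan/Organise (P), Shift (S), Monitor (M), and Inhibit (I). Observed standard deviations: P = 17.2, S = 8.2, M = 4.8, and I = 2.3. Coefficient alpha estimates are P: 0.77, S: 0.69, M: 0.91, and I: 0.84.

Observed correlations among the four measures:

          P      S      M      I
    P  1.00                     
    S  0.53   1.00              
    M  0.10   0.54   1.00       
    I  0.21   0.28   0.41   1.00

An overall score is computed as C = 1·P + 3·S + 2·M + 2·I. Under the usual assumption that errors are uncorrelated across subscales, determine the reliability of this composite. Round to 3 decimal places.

Var(C) = 17.2² + 3²·8.2² + 2²·4.8² + 2²·2.3² + 2·[3·17.2·8.2·0.53 + 2·17.2·4.8·0.10 + 2·17.2·2.3·0.21 + 6·8.2·4.8·0.54 + 6·8.2·2.3·0.28 + 4·4.8·2.3·0.41] = 1014.32 + 869.395 = 1883.72.
With uncorrelated errors the cross-covariances are all true-score covariance, so they carry over unchanged; only the diagonal terms shrink to ρᵢσᵢ².
True-score variance = [17.2²·0.77 + 3²·8.2²·0.69 + 2²·4.8²·0.91 + 2²·2.3²·0.84] + 869.395 = 746.997 + 869.395 = 1616.39.
Reliability = 1616.39 / 1883.72 = 0.858.

0.858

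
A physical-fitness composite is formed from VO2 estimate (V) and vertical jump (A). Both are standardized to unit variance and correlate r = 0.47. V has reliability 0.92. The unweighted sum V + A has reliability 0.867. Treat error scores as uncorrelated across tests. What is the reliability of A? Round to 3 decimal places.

Var(V+A) = 2 + 2·0.47 = 2.940.
True-score variance = ρ_V + ρ_A + 2·0.47, so 0.867 = (0.92 + ρ_A + 0.94) / 2.940.
ρ_A = 0.867·2.940 − 0.92 − 0.94 = 0.689.

0.689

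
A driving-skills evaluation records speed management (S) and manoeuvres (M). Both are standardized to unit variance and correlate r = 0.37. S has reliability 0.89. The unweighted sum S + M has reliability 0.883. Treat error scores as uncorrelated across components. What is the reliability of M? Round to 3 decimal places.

0.789

Var(S+M) = 2 + 2·0.37 = 2.740.
True-score variance = ρ_S + ρ_M + 2·0.37, so 0.883 = (0.89 + ρ_M + 0.74) / 2.740.
ρ_M = 0.883·2.740 − 0.89 − 0.74 = 0.789.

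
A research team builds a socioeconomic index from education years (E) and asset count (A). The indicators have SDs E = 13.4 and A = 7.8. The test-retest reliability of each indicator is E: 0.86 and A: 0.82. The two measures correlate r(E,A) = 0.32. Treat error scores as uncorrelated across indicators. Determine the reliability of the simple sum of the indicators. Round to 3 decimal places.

Var(E+A) = 13.4² + 7.8² + 2·[13.4·7.8·0.32] = 240.4 + 66.8928 = 307.293.
With uncorrelated errors the cross-covariances are all true-score covariance, so they carry over unchanged; only the diagonal terms shrink to ρᵢσᵢ².
True-score variance = [13.4²·0.86 + 7.8²·0.82] + 66.8928 = 204.31 + 66.8928 = 271.203.
Reliability = 271.203 / 307.293 = 0.883.

0.883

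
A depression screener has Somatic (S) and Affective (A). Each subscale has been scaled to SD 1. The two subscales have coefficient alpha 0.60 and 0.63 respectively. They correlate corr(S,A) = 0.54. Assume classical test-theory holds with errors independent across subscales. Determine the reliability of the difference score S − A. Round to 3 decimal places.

Var(S−A) = 1 + 1 − 2·0.54 = 2 − 1.08 = 0.92.
Under uncorrelated errors the observed covariances equal the true-score covariances, so only the own-variance terms attenuate.
True-score variance = [0.60 + 0.63] − 1.08 = 1.23 − 1.08 = 0.15.
Reliability = 0.15 / 0.92 = 0.163.

0.163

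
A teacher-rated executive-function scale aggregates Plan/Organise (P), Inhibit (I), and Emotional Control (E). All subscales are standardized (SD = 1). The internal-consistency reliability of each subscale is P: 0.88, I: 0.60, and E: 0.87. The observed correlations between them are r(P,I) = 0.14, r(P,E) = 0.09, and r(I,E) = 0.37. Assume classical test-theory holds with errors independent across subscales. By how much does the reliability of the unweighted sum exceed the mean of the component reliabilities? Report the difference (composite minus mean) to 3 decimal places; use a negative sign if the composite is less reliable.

0.062

Var(sum) = 3 + 1.2 = 4.2; true-score variance = 2.35 + 1.2 = 3.55; composite reliability = 0.8452.
Mean component reliability = 0.7833.
Difference = 0.8452 − 0.7833 = 0.062.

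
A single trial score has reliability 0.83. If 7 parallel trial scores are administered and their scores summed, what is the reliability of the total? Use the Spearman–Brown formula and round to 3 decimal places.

0.972

ρ_k = kρ / (1 + (k−1)ρ) = 7·0.83 / (1 + 6·0.83) = 5.810 / 5.980 = 0.972.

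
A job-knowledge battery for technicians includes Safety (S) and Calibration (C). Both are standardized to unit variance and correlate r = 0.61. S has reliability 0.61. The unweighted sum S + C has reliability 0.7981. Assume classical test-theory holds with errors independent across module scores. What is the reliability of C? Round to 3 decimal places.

0.740

Var(S+C) = 2 + 2·0.61 = 3.220.
True-score variance = ρ_S + ρ_C + 2·0.61, so 0.7981 = (0.61 + ρ_C + 1.22) / 3.220.
ρ_C = 0.7981·3.220 − 0.61 − 1.22 = 0.740.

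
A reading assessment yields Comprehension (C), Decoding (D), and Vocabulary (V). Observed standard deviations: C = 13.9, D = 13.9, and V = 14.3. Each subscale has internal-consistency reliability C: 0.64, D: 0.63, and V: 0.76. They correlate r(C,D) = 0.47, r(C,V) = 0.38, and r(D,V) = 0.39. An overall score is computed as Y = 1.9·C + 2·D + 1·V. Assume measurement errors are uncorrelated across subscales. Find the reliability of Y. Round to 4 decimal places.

Var(Y) = 1.9²·13.9² + 2²·13.9² + 14.3² + 2·[3.8·13.9·13.9·0.47 + 1.9·13.9·14.3·0.38 + 2·13.9·14.3·0.39] = 1674.82 + 1287.25 = 2962.07.
With uncorrelated errors the cross-covariances are all true-score covariance, so they carry over unchanged; only the diagonal terms shrink to ρᵢσᵢ².
True-score variance = [1.9²·13.9²·0.64 + 2²·13.9²·0.63 + 14.3²·0.76] + 1287.25 = 1088.69 + 1287.25 = 2375.95.
Reliability = 2375.95 / 2962.07 = 0.8021.

0.8021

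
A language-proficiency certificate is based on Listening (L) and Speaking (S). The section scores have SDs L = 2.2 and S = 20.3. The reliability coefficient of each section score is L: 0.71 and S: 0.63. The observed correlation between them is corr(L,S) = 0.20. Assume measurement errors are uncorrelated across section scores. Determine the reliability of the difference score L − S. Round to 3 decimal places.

Var(L−S) = 2.2² + 20.3² − 2·2.2·20.3·0.20 = 416.93 − 17.864 = 399.066.
Because errors are independent across components, Cov(Tᵢ,Tⱼ) = Cov(Xᵢ,Xⱼ); the off-diagonal part of the true-score variance is the same as above.
True-score variance = [2.2²·0.71 + 20.3²·0.63] − 17.864 = 263.053 − 17.864 = 245.189.
Reliability = 245.189 / 399.066 = 0.614.

0.614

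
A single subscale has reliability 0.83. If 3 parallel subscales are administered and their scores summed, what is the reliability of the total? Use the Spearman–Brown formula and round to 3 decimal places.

ρ_k = kρ / (1 + (k−1)ρ) = 3·0.83 / (1 + 2·0.83) = 2.490 / 2.660 = 0.936.

0.936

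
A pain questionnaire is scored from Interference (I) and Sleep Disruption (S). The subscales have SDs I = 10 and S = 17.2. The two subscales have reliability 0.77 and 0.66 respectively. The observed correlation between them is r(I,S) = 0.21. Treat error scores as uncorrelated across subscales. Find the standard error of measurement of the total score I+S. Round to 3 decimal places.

11.117

Var(total) = 395.84 + 72.24 = 468.08.
True-score variance = 272.254 + 72.24 = 344.494, so reliability = 0.7360.
Error variance = 468.08 − 344.494 = 123.586; SEM = √123.586 = 11.117.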